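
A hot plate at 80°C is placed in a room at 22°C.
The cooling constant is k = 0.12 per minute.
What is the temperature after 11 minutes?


Newton's law: dT/dt = -k(T - T_a) has solution T(t) = T_a + (T₀ - T_a)e^(-kt).
Plug in T_a = 22, T₀ = 80, k = 0.12, t = 11: T(11) = 22 + (58)e^(-1.32) ≈ 37.5°C.


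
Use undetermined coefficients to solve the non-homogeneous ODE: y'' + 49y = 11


Homogeneous part: r² + 49 = 0 ⇒ r = ±7i, so y_h = C₁cos(7x) + C₂sin(7x).
Try constant y_p = A; plug in: 49A = 11 ⇒ A = 11/49.
General solution: y = C₁cos(7x) + C₂sin(7x) + 11/49.


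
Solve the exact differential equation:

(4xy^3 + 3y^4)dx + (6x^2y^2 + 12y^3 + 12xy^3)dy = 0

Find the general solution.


Check exactness: ∂M/∂y = 12xy^2 + 12y^3 and ∂N/∂x = 12xy^2 + 12y^3; equal, so the equation is exact.
Integrate M with respect to x (treating y as constant): ∫M dx = 2x^2y^3 + 3xy^4 + h(y).
Differentiate w.r.t. y and set equal to N: the x-dependent terms already match, leaving h'(y) = 12y^3. Integrate: h(y) = 3y^4.
So F(x,y) = 2x^2y^3 + 3y^4 + 3xy^4.
General solution: 2x^2y^3 + 3y^4 + 3xy^4 = C.


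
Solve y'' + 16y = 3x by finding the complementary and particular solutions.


Homogeneous: r² + 16 = 0 ⇒ r = ±4i, y_h = C₁cos(4x) + C₂sin(4x).
Polynomial forcing; try y_p = Ax + B. Then y_p'' + 16 y_p = 16(Ax + B) = 3x, so B = 0 and A = 3/16.
General solution: y = C₁cos(4x) + C₂sin(4x) + (3/16)x.


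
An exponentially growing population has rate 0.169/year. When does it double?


Exponential growth: P(t) = P₀ e^(0.169t). Set P(t)/P₀ = 2: e^(0.169t) = 2.
Solve: t = ln(2)/0.169 ≈ 4.10 years.


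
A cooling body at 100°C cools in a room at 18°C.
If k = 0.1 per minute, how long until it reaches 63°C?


From T(t) = T_a + (T₀ - T_a)e^(-kt), set T(t) = 63:
(63 - 18) / (100 - 18) = e^(-0.1t), so t = -ln(0.549)/0.1 ≈ 6.0 minutes.


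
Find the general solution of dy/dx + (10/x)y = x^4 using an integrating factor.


P(x) = 10/x ⇒ μ = x^10.
(x^10 y)' = x^10·x^4 = x^14.
Integrate: x^10 y = x^15/(15) + C.
Solve for y: y = (1/15)x^5 + C/x^10.


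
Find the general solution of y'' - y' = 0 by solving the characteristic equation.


Characteristic equation: r² - r = 0.
Factor: (r - 0)(r - 1) = 0 ⇒ r = 0, 1 (distinct real).
General solution: y = C₁ + C₂e^(x).


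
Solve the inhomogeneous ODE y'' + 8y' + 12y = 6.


Characteristic roots of r² + 8r + 12 = 0 are -6, -2.
y_h = C₁e^(-6x) + C₂e^(-2x).
Constant forcing; try y_p = A. Then 12A = 6 ⇒ A = 1/2.
General solution: y = C₁e^(-6x) + C₂e^(-2x) + 1/2.


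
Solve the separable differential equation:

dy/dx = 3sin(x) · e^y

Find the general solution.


Separate: e^(-y) dy = 3sin(x) dx.
Integrate: -e^(-y) = -3cos(x) + C₀.
Rearrange: e^(-y) = 3cos(x) + C.


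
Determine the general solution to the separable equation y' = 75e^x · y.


Separate variables: dy/y = 75e^x dx.
Integrate: ln|y| = 75e^x + C₀.
Exponentiate: y = Ce^(75e^x).


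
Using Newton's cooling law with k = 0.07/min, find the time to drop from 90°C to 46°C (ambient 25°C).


From T(t) = T_a + (T₀ - T_a)e^(-kt), set T(t) = 46:
(46 - 25) / (90 - 25) = e^(-0.07t), so t = -ln(0.323)/0.07 ≈ 16.1 minutes.


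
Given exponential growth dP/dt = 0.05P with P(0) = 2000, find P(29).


The ODE dP/dt = 0.05P has solution P(t) = P(0)e^(0.05t).
Substitute P(0) = 2000 and t = 29: P(29) = 2000 e^(1.45) ≈ 8526.


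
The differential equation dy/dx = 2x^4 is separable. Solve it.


Integrate both sides with respect to x: y = ∫ 2x^4 dx = (2/5)x^5 + C.


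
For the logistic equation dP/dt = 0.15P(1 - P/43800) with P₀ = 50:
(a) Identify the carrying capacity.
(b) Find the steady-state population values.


Logistic ODE dP/dt = 0.15P(1 - P/43800) has equilibria where dP/dt = 0, i.e. P = 0 or P = 43800.
The coefficient (1 - P/K) = 0 when P = K, identifying K = 43800 as the carrying capacity.
(a) K = 43800; (b) equilibria P = 0 and P = 43800.


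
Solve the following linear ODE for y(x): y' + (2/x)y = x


P(x) = 2/x ⇒ μ = x^2.
(x^2 y)' = x^3 ⇒ x^2 y = x^4/(4) + C.
Solve for y: y = (1/4)x^2 + C/x^2.


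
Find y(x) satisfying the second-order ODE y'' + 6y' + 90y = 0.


Characteristic equation: r² + 6r + 90 = 0.
Discriminant is negative; roots r = -3 ± 9i (complex conjugate pair).
General solution uses e^(α x)(C₁ cos(β x) + C₂ sin(β x)): y = e^(-3x)(C₁cos(9x) + C₂sin(9x)).


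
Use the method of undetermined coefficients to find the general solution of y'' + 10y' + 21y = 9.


Characteristic roots of r² + 10r + 21 = 0 are -7, -3.
y_h = C₁e^(-7x) + C₂e^(-3x).
Constant forcing; try y_p = A. Then 21A = 9 ⇒ A = 3/7.
General solution: y = C₁e^(-7x) + C₂e^(-3x) + 3/7.


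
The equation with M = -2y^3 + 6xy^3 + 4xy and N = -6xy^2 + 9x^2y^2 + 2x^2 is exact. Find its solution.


Check exactness: ∂M/∂y = -6y^2 + 18xy^2 + 4x and ∂N/∂x = -6y^2 + 18xy^2 + 4x; equal, so the equation is exact.
Integrate M with respect to x (treating y as constant): ∫M dx = -2xy^3 + 3x^2y^3 + 2x^2y + h(y).
Differentiate w.r.t. y and set equal to N: all terms match, so h'(y) = 0 and h is a constant absorbed into C.
General solution: -2xy^3 + 3x^2y^3 + 2x^2y = C.


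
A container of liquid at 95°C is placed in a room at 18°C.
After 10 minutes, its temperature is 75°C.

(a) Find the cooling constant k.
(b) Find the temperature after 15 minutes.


Newton's law: T(t) = T_a + (T₀ - T_a)e^(-kt).
(a) Use T(10) = 75: (75 - 18)/(95 - 18) = e^(-k·10), so k = -ln(0.740)/10 ≈ 0.0301.
(b) Apply k to t = 15: T(15) = 18 + (77)e^(-0.451) ≈ 67.0°C.


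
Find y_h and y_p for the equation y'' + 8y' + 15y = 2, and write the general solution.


Characteristic roots of r² + 8r + 15 = 0 are -5, -3.
y_h = C₁e^(-5x) + C₂e^(-3x).
Constant forcing; try y_p = A. Then 15A = 2 ⇒ A = 2/15.
General solution: y = C₁e^(-5x) + C₂e^(-3x) + 2/15.


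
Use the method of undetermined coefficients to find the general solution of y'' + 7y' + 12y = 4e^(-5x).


Characteristic roots of r² + 7r + 12 = 0 are -3, -4.
y_h = C₁e^(-3x) + C₂e^(-4x).
Forcing exponent -5 is not a characteristic root; try y_p = Ae^(-5x).
Substitute: A·(25 + (7)·-5 + (12)) = A·2 = 4, so A = 2.
General solution: y = C₁e^(-3x) + C₂e^(-4x) + 2e^(-5x).


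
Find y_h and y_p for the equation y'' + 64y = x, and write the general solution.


Homogeneous: r² + 64 = 0 ⇒ r = ±8i, y_h = C₁cos(8x) + C₂sin(8x).
Polynomial forcing; try y_p = Ax + B. Then y_p'' + 64 y_p = 64(Ax + B) = x, so B = 0 and A = 1/64.
General solution: y = C₁cos(8x) + C₂sin(8x) + (1/64)x.


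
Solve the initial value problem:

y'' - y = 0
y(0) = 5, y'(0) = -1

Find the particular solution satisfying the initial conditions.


Characteristic roots of r² - 1 = 0 are 1, -1.
General solution y = c₁ e^(x) + c₂ e^(-x).
Apply y(0) = 5: c₁ + c₂ = 5. Apply y'(0) = -1: 1 c₁ - 1 c₂ = -1.
Solve: c₁ = 2, c₂ = 3.
Particular solution: y = 2e^(x) + 3e^(-x).


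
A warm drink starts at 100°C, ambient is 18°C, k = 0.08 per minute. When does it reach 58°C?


From T(t) = T_a + (T₀ - T_a)e^(-kt), set T(t) = 58:
(58 - 18) / (100 - 18) = e^(-0.08t), so t = -ln(0.488)/0.08 ≈ 9.0 minutes.


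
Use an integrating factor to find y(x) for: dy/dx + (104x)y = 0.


P(x) = 104x ⇒ μ = e^(52x²).
Q(x) = 0 so μ y is constant: y = Ce^(-52x²).


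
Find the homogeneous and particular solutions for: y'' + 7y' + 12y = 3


Characteristic roots of r² + 7r + 12 = 0 are -3, -4.
y_h = C₁e^(-3x) + C₂e^(-4x).
Constant forcing; try y_p = A. Then 12A = 3 ⇒ A = 1/4.
General solution: y = C₁e^(-3x) + C₂e^(-4x) + 1/4.


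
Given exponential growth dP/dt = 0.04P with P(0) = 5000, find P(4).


The ODE dP/dt = 0.04P has solution P(t) = P(0)e^(0.04t).
Substitute P(0) = 5000 and t = 4: P(4) = 5000 e^(0.16) ≈ 5868.


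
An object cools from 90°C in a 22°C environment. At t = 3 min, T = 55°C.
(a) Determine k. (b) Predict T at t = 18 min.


Newton's law: T(t) = T_a + (T₀ - T_a)e^(-kt).
(a) Use T(3) = 55: (55 - 22)/(90 - 22) = e^(-k·3), so k = -ln(0.485)/3 ≈ 0.2410.
(b) Apply k to t = 18: T(18) = 22 + (68)e^(-4.338) ≈ 22.9°C.


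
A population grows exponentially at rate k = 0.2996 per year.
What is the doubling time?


Exponential growth: P(t) = P₀ e^(0.2996t). Set P(t)/P₀ = 2: e^(0.2996t) = 2.
Solve: t = ln(2)/0.2996 ≈ 2.31 years.


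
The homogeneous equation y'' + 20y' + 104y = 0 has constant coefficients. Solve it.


Characteristic equation: r² + 20r + 104 = 0.
Discriminant is negative; roots r = -10 ± 2i (complex conjugate pair).
General solution uses e^(α x)(C₁ cos(β x) + C₂ sin(β x)): y = e^(-10x)(C₁cos(2x) + C₂sin(2x)).


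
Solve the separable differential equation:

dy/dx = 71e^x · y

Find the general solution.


Separate variables: dy/y = 71e^x dx.
Integrate: ln|y| = 71e^x + C₀.
Exponentiate: y = Ce^(71e^x).


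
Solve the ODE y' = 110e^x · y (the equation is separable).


Separate variables: dy/y = 110e^x dx.
Integrate: ln|y| = 110e^x + C₀.
Exponentiate: y = Ce^(110e^x).


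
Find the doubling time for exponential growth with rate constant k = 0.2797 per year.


Exponential growth: P(t) = P₀ e^(0.2797t). Set P(t)/P₀ = 2: e^(0.2797t) = 2.
Solve: t = ln(2)/0.2797 ≈ 2.48 years.


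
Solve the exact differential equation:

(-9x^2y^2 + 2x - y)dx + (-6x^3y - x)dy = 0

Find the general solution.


Check exactness: ∂M/∂y = -18x^2y - 1 and ∂N/∂x = -18x^2y - 1; equal, so the equation is exact.
Integrate M with respect to x (treating y as constant): ∫M dx = -3x^3y^2 + x^2 - xy + h(y).
Differentiate w.r.t. y and set equal to N: all terms match, so h'(y) = 0 and h is a constant absorbed into C.
General solution: -3x^3y^2 + x^2 - xy = C.


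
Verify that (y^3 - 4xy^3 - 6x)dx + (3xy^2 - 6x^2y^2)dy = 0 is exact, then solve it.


Check exactness: ∂M/∂y = 3y^2 - 12xy^2 and ∂N/∂x = 3y^2 - 12xy^2; equal, so the equation is exact.
Integrate M with respect to x (treating y as constant): ∫M dx = xy^3 - 2x^2y^3 - 3x^2 + h(y).
Differentiate w.r.t. y and set equal to N: all terms match, so h'(y) = 0 and h is a constant absorbed into C.
General solution: xy^3 - 2x^2y^3 - 3x^2 = C.


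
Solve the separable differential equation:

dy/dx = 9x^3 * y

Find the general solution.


Separate variables: dy/y = 9x^3 dx.
Integrate: ln|y| = (9/4)x^4 + C₀.
Exponentiate: y = Ce^((9/4)x^4).


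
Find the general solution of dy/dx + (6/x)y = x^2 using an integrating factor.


P(x) = 6/x ⇒ μ = x^6.
(x^6 y)' = x^6·x^2 = x^8.
Integrate: x^6 y = x^9/(9) + C.
Solve for y: y = (1/9)x^3 + C/x^6.


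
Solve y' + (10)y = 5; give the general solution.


P(x) = 10, Q(x) = 5; integrating factor μ = e^(10x).
(μ y)' = 5e^(10x) ⇒ μ y = (1/2)e^(10x) + C.
Divide by μ: y = 1/2 + Ce^(-10x).


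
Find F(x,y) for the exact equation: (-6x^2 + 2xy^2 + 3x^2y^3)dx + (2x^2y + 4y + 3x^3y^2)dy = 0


Check exactness: ∂M/∂y = 4xy + 9x^2y^2 and ∂N/∂x = 4xy + 9x^2y^2; equal, so the equation is exact.
Integrate M with respect to x (treating y as constant): ∫M dx = -2x^3 + x^2y^2 + x^3y^3 + h(y).
Differentiate w.r.t. y and set equal to N: the x-dependent terms already match, leaving h'(y) = 4y. Integrate: h(y) = 2y^2.
So F(x,y) = -2x^3 + x^2y^2 + 2y^2 + x^3y^3.
General solution: -2x^3 + x^2y^2 + 2y^2 + x^3y^3 = C.


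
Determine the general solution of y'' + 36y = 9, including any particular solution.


Homogeneous part: r² + 36 = 0 ⇒ r = ±6i, so y_h = C₁cos(6x) + C₂sin(6x).
Try constant y_p = A; plug in: 36A = 9 ⇒ A = 1/4.
General solution: y = C₁cos(6x) + C₂sin(6x) + 1/4.


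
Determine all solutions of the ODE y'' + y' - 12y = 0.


Characteristic equation: r² + r - 12 = 0.
Factor: (r - 3)(r + 4) = 0 ⇒ r = 3, -4 (distinct real).
General solution: y = C₁e^(3x) + C₂e^(-4x).


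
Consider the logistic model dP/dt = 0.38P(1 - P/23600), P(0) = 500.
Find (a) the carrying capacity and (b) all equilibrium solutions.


Logistic ODE dP/dt = 0.38P(1 - P/23600) has equilibria where dP/dt = 0, i.e. P = 0 or P = 23600.
The coefficient (1 - P/K) = 0 when P = K, identifying K = 23600 as the carrying capacity.
(a) K = 23600; (b) equilibria P = 0 and P = 23600.


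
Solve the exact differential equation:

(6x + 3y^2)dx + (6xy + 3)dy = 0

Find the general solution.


Check exactness: ∂M/∂y = 6y and ∂N/∂x = 6y; equal, so the equation is exact.
Integrate M with respect to x (treating y as constant): ∫M dx = 3x^2 + 3xy^2 + h(y).
Differentiate w.r.t. y and set equal to N: the x-dependent terms already match, leaving h'(y) = 3. Integrate: h(y) = 3y.
So F(x,y) = 3x^2 + 3xy^2 + 3y.
General solution: 3x^2 + 3xy^2 + 3y = C.


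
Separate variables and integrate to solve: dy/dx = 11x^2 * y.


Separate variables: dy/y = 11x^2 dx.
Integrate: ln|y| = (11/3)x^3 + C₀.
Exponentiate: y = Ce^((11/3)x^3).


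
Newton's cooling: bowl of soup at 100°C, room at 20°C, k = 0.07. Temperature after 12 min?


Newton's law: dT/dt = -k(T - T_a) has solution T(t) = T_a + (T₀ - T_a)e^(-kt).
Plug in T_a = 20, T₀ = 100, k = 0.07, t = 12: T(12) = 20 + (80)e^(-0.84) ≈ 54.5°C.


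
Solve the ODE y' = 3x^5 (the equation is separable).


Integrate both sides with respect to x: y = ∫ 3x^5 dx = (1/2)x^6 + C.


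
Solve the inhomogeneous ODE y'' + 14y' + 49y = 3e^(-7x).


Characteristic polynomial (r + 7)² = 0; repeated root r = -7.
y_h = (C₁ + C₂x)e^(-7x). Forcing matches the repeated root (resonance), so try y_p = Ax² e^(-7x).
Substitute and solve for A: 2A = 3, so A = 3/2.
General solution: y = (C₁ + C₂x + (3/2)x²)e^(-7x).


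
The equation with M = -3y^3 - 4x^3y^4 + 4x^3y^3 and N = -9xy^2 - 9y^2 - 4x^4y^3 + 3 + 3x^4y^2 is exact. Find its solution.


Check exactness: ∂M/∂y = -9y^2 - 16x^3y^3 + 12x^3y^2 and ∂N/∂x = -9y^2 - 16x^3y^3 + 12x^3y^2; equal, so the equation is exact.
Integrate M with respect to x (treating y as constant): ∫M dx = -3xy^3 - x^4y^4 + x^4y^3 + h(y).
Differentiate w.r.t. y and set equal to N: the x-dependent terms already match, leaving h'(y) = -9y^2 + 3. Integrate: h(y) = -3y^3 + 3y.
So F(x,y) = -3xy^3 - 3y^3 - x^4y^4 + 3y + x^4y^3.
General solution: -3xy^3 - 3y^3 - x^4y^4 + 3y + x^4y^3 = C.


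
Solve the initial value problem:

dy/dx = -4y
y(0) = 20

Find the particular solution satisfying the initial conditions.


General solution of y' = -4y is y = Ce^(-4x).
Apply y(0) = 20: C = 20.
Particular solution: y = 20e^(-4x).


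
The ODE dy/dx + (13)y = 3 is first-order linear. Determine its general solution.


P(x) = 13, Q(x) = 3; integrating factor μ = e^(13x).
(μ y)' = 3e^(13x) ⇒ μ y = (3/13)e^(13x) + C.
Divide by μ: y = 3/13 + Ce^(-13x).


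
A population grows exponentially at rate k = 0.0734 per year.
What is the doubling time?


Exponential growth: P(t) = P₀ e^(0.0734t). Set P(t)/P₀ = 2: e^(0.0734t) = 2.
Solve: t = ln(2)/0.0734 ≈ 9.44 years.


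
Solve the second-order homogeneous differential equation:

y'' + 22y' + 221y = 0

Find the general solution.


Characteristic equation: r² + 22r + 221 = 0.
Discriminant is negative; roots r = -11 ± 10i (complex conjugate pair).
General solution uses e^(α x)(C₁ cos(β x) + C₂ sin(β x)): y = e^(-11x)(C₁cos(10x) + C₂sin(10x)).


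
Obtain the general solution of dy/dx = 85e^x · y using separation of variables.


Separate variables: dy/y = 85e^x dx.
Integrate: ln|y| = 85e^x + C₀.
Exponentiate: y = Ce^(85e^x).


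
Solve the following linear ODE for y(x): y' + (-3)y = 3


P(x) = -3 ⇒ μ = e^(-3x).
(μ y)' = 3e^(-3x) ⇒ μ y = -e^(-3x) + C.
Divide by μ: y = -1 + Ce^(3x).


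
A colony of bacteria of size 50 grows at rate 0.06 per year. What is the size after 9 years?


The ODE dP/dt = 0.06P has solution P(t) = P(0)e^(0.06t).
Substitute P(0) = 50 and t = 9: P(9) = 50 e^(0.54) ≈ 86.


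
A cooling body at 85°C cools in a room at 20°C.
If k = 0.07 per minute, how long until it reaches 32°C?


From T(t) = T_a + (T₀ - T_a)e^(-kt), set T(t) = 32:
(32 - 20) / (85 - 20) = e^(-0.07t), so t = -ln(0.185)/0.07 ≈ 24.1 minutes.


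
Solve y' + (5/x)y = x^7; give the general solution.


P(x) = 5/x ⇒ μ = x^5.
(x^5 y)' = x^5·x^7 = x^12.
Integrate: x^5 y = x^13/(13) + C.
Solve for y: y = (1/13)x^8 + C/x^5.


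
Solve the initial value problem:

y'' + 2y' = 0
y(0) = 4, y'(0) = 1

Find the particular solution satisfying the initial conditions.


Characteristic roots of r² + 2r = 0 are -2, 0.
General solution y = c₁ e^(-2x) + c₂.
Apply y(0) = 4: c₁ + c₂ = 4. Apply y'(0) = 1: -2 c₁ + 0 c₂ = 1.
Solve: c₁ = -1/2, c₂ = 9/2.
Particular solution: y = -(1/2)e^(-2x) + 9/2.


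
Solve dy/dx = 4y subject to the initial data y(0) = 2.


General solution of y' = 4y is y = Ce^(4x).
Apply y(0) = 2: C = 2.
Particular solution: y = 2e^(4x).


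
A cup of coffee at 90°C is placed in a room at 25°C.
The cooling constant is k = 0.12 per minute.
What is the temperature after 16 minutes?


Newton's law: dT/dt = -k(T - T_a) has solution T(t) = T_a + (T₀ - T_a)e^(-kt).
Plug in T_a = 25, T₀ = 90, k = 0.12, t = 16: T(16) = 25 + (65)e^(-1.92) ≈ 34.5°C.


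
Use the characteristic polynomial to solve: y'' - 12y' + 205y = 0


Characteristic equation: r² - 12r + 205 = 0.
Discriminant is negative; roots r = 6 ± 13i (complex conjugate pair).
General solution uses e^(α x)(C₁ cos(β x) + C₂ sin(β x)): y = e^(6x)(C₁cos(13x) + C₂sin(13x)).


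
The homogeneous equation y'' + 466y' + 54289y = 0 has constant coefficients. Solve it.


Characteristic equation: r² + 466r + 54289 = 0, i.e. (r + 233)² = 0.
Repeated root r = -233; include an x factor for the second linearly independent solution.
General solution: y = (C₁ + C₂x)e^(-233x).


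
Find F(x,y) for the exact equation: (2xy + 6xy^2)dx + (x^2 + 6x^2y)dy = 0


Check exactness: ∂M/∂y = 2x + 12xy and ∂N/∂x = 2x + 12xy; equal, so the equation is exact.
Integrate M with respect to x (treating y as constant): ∫M dx = x^2y + 3x^2y^2 + h(y).
Differentiate w.r.t. y and set equal to N: all terms match, so h'(y) = 0 and h is a constant absorbed into C.
General solution: x^2y + 3x^2y^2 = C.


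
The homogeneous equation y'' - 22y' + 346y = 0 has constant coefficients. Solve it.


Characteristic equation: r² - 22r + 346 = 0.
Discriminant is negative; roots r = 11 ± 15i (complex conjugate pair).
General solution uses e^(α x)(C₁ cos(β x) + C₂ sin(β x)): y = e^(11x)(C₁cos(15x) + C₂sin(15x)).


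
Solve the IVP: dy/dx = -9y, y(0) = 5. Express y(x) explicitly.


General solution of y' = -9y is y = Ce^(-9x).
Apply y(0) = 5: C = 5.
Particular solution: y = 5e^(-9x).


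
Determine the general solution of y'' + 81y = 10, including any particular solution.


Homogeneous part: r² + 81 = 0 ⇒ r = ±9i, so y_h = C₁cos(9x) + C₂sin(9x).
Try constant y_p = A; plug in: 81A = 10 ⇒ A = 10/81.
General solution: y = C₁cos(9x) + C₂sin(9x) + 10/81.


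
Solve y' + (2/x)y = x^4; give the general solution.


P(x) = 2/x ⇒ μ = x^2.
(x^2 y)' = x^2·x^4 = x^6.
Integrate: x^2 y = x^7/(7) + C.
Solve for y: y = (1/7)x^5 + C/x^2.


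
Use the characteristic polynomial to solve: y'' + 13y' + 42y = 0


Characteristic equation: r² + 13r + 42 = 0.
Factor: (r + 6)(r + 7) = 0 ⇒ r = -6, -7 (distinct real).
General solution: y = C₁e^(-6x) + C₂e^(-7x).


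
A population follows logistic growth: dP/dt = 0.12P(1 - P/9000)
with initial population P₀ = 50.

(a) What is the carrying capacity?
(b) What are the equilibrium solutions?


Logistic ODE dP/dt = 0.12P(1 - P/9000) has equilibria where dP/dt = 0, i.e. P = 0 or P = 9000.
The coefficient (1 - P/K) = 0 when P = K, identifying K = 9000 as the carrying capacity.
(a) K = 9000; (b) equilibria P = 0 and P = 9000.


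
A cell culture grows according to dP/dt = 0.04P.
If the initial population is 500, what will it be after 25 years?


The ODE dP/dt = 0.04P has solution P(t) = P(0)e^(0.04t).
Substitute P(0) = 500 and t = 25: P(25) = 500 e^(1.00) ≈ 1359.


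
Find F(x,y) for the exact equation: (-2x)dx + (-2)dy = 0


Check exactness: ∂M/∂y = 0 and ∂N/∂x = 0; equal, so the equation is exact.
Integrate M with respect to x (treating y as constant): ∫M dx = -x^2 + h(y).
Differentiate w.r.t. y and set equal to N: the x-dependent terms already match, leaving h'(y) = -2. Integrate: h(y) = -2y.
So F(x,y) = -2y - x^2.
General solution: -2y - x^2 = C.


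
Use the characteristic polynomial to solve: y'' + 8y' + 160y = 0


Characteristic equation: r² + 8r + 160 = 0.
Discriminant is negative; roots r = -4 ± 12i (complex conjugate pair).
General solution uses e^(α x)(C₁ cos(β x) + C₂ sin(β x)): y = e^(-4x)(C₁cos(12x) + C₂sin(12x)).


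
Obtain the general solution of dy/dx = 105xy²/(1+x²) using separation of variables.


Separate: dy/y² = 105x/(1+x²) dx.
Integrate LHS: ∫ dy/y² = -1/y.
Integrate RHS via u = 1+x²: (105/2)ln(1+x²) + C.
Result: -1/y = (105/2)ln(1+x²) + C.


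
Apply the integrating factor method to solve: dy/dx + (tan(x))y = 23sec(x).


P(x) = tan(x) ⇒ μ = e^(∫tan(x)dx) = sec(x).
(sec(x) y)' = 23sec²(x) ⇒ sec(x) y = 23tan(x) + C.
Multiply by cos(x): y = 23sin(x) + C·cos(x).


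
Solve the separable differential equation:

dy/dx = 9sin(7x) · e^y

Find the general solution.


Separate: e^(-y) dy = 9sin(7x) dx.
Integrate: -e^(-y) = -(9/7)cos(7x) + C₀.
Rearrange: e^(-y) = (9/7)cos(7x) + C.


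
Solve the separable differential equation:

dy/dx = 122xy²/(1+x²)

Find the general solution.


Separate: dy/y² = 122x/(1+x²) dx.
Integrate LHS: ∫ dy/y² = -1/y.
Integrate RHS via u = 1+x²: 61ln(1+x²) + C.
Result: -1/y = 61ln(1+x²) + C.


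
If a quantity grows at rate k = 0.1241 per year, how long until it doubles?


Exponential growth: P(t) = P₀ e^(0.1241t). Set P(t)/P₀ = 2: e^(0.1241t) = 2.
Solve: t = ln(2)/0.1241 ≈ 5.59 years.


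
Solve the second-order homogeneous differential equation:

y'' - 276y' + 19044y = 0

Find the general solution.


Characteristic equation: r² - 276r + 19044 = 0, i.e. (r - 138)² = 0.
Repeated root r = 138; include an x factor for the second linearly independent solution.
General solution: y = (C₁ + C₂x)e^(138x).


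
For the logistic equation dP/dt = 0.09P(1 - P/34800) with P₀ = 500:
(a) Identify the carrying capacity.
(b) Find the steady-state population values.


Logistic ODE dP/dt = 0.09P(1 - P/34800) has equilibria where dP/dt = 0, i.e. P = 0 or P = 34800.
The coefficient (1 - P/K) = 0 when P = K, identifying K = 34800 as the carrying capacity.
(a) K = 34800; (b) equilibria P = 0 and P = 34800.


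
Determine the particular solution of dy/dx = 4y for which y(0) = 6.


General solution of y' = 4y is y = Ce^(4x).
Apply y(0) = 6: C = 6.
Particular solution: y = 6e^(4x).


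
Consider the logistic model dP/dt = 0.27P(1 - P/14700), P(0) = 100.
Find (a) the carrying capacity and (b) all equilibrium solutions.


Logistic ODE dP/dt = 0.27P(1 - P/14700) has equilibria where dP/dt = 0, i.e. P = 0 or P = 14700.
The coefficient (1 - P/K) = 0 when P = K, identifying K = 14700 as the carrying capacity.
(a) K = 14700; (b) equilibria P = 0 and P = 14700.


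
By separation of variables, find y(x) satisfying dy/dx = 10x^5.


Integrate both sides with respect to x: y = ∫ 10x^5 dx = (5/3)x^6 + C.


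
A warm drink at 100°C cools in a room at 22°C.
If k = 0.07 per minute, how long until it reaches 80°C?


From T(t) = T_a + (T₀ - T_a)e^(-kt), set T(t) = 80:
(80 - 22) / (100 - 22) = e^(-0.07t), so t = -ln(0.744)/0.07 ≈ 4.2 minutes.


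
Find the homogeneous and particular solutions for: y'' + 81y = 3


Homogeneous part: r² + 81 = 0 ⇒ r = ±9i, so y_h = C₁cos(9x) + C₂sin(9x).
Try constant y_p = A; plug in: 81A = 3 ⇒ A = 1/27.
General solution: y = C₁cos(9x) + C₂sin(9x) + 1/27.


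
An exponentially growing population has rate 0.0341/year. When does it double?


Exponential growth: P(t) = P₀ e^(0.0341t). Set P(t)/P₀ = 2: e^(0.0341t) = 2.
Solve: t = ln(2)/0.0341 ≈ 20.33 years.


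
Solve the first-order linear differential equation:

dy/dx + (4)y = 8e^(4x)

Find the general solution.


P(x) = 4 ⇒ μ = e^(4x).
(μ y)' = 8e^(8x) ⇒ μ y = (8/8)e^(8x) + C.
Divide by μ: y = e^(4x) + Ce^(-4x).


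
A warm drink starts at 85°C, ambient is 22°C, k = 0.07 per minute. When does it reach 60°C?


From T(t) = T_a + (T₀ - T_a)e^(-kt), set T(t) = 60:
(60 - 22) / (85 - 22) = e^(-0.07t), so t = -ln(0.603)/0.07 ≈ 7.2 minutes.


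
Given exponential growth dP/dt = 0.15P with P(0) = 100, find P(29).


The ODE dP/dt = 0.15P has solution P(t) = P(0)e^(0.15t).
Substitute P(0) = 100 and t = 29: P(29) = 100 e^(4.35) ≈ 7748.


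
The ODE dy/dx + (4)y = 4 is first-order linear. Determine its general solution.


P(x) = 4, Q(x) = 4; integrating factor μ = e^(4x).
(μ y)' = 4e^(4x) ⇒ μ y = e^(4x) + C.
Divide by μ: y = 1 + Ce^(-4x).


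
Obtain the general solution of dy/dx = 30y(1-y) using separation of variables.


Separate: dy/[y(1-y)] = 30 dx.
Partial fractions: 1/[y(1-y)] = 1/y + 1/(1-y).
Integrate: ln|y/(1-y)| = 30x + C₀.
Solve for y: y = 1/(1 + Ce^(-30x)).


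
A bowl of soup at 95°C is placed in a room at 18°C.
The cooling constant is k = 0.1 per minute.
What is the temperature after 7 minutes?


Newton's law: dT/dt = -k(T - T_a) has solution T(t) = T_a + (T₀ - T_a)e^(-kt).
Plug in T_a = 18, T₀ = 95, k = 0.1, t = 7: T(7) = 18 + (77)e^(-0.70) ≈ 56.2°C.


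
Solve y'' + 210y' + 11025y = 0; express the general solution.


Characteristic equation: r² + 210r + 11025 = 0, i.e. (r + 105)² = 0.
Repeated root r = -105; include an x factor for the second linearly independent solution.
General solution: y = (C₁ + C₂x)e^(-105x).


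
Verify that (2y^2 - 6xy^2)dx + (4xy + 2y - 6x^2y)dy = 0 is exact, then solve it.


Check exactness: ∂M/∂y = 4y - 12xy and ∂N/∂x = 4y - 12xy; equal, so the equation is exact.
Integrate M with respect to x (treating y as constant): ∫M dx = 2xy^2 - 3x^2y^2 + h(y).
Differentiate w.r.t. y and set equal to N: the x-dependent terms already match, leaving h'(y) = 2y. Integrate: h(y) = y^2.
So F(x,y) = 2xy^2 + y^2 - 3x^2y^2.
General solution: 2xy^2 + y^2 - 3x^2y^2 = C.


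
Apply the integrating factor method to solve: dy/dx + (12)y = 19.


P(x) = 12, Q(x) = 19; integrating factor μ = e^(12x).
(μ y)' = 19e^(12x) ⇒ μ y = (19/12)e^(12x) + C.
Divide by μ: y = 19/12 + Ce^(-12x).


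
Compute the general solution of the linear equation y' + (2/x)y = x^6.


P(x) = 2/x ⇒ μ = x^2.
(x^2 y)' = x^2·x^6 = x^8.
Integrate: x^2 y = x^9/(9) + C.
Solve for y: y = (1/9)x^7 + C/x^2.


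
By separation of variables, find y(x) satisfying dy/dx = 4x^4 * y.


Separate variables: dy/y = 4x^4 dx.
Integrate: ln|y| = (4/5)x^5 + C₀.
Exponentiate: y = Ce^((4/5)x^5).


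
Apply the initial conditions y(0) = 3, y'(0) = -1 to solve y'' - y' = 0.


Characteristic roots of r² - r = 0 are 0, 1.
General solution y = c₁ + c₂ e^(x).
Apply y(0) = 3: c₁ + c₂ = 3. Apply y'(0) = -1: 0 c₁ + 1 c₂ = -1.
Solve: c₁ = 4, c₂ = -1.
Particular solution: y = 4 - e^(x).


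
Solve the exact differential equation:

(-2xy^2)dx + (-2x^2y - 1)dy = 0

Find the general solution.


Check exactness: ∂M/∂y = -4xy and ∂N/∂x = -4xy; equal, so the equation is exact.
Integrate M with respect to x (treating y as constant): ∫M dx = -x^2y^2 + h(y).
Differentiate w.r.t. y and set equal to N: the x-dependent terms already match, leaving h'(y) = -1. Integrate: h(y) = -y.
So F(x,y) = -x^2y^2 - y.
General solution: -x^2y^2 - y = C.


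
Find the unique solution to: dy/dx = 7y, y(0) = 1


General solution of y' = 7y is y = Ce^(7x).
Apply y(0) = 1: C = 1.
Particular solution: y = e^(7x).


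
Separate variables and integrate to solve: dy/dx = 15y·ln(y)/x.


Separate: dy/[y ln(y)] = 15 dx/x.
Substitute u = ln(y): du/u = 15 dx/x.
Integrate: ln|ln(y)| = 15ln|x| + C₀, hence ln(y) = C·x^15.


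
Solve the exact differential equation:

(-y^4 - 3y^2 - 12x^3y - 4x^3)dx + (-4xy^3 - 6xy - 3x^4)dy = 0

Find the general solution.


Check exactness: ∂M/∂y = -4y^3 - 6y - 12x^3 and ∂N/∂x = -4y^3 - 6y - 12x^3; equal, so the equation is exact.
Integrate M with respect to x (treating y as constant): ∫M dx = -xy^4 - 3xy^2 - 3x^4y - x^4 + h(y).
Differentiate w.r.t. y and set equal to N: all terms match, so h'(y) = 0 and h is a constant absorbed into C.
General solution: -xy^4 - 3xy^2 - 3x^4y - x^4 = C.


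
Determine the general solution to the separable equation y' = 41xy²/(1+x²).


Separate: dy/y² = 41x/(1+x²) dx.
Integrate LHS: ∫ dy/y² = -1/y.
Integrate RHS via u = 1+x²: (41/2)ln(1+x²) + C.
Result: -1/y = (41/2)ln(1+x²) + C.


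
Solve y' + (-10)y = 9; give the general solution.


P(x) = -10 ⇒ μ = e^(-10x).
(μ y)' = 9e^(-10x) ⇒ μ y = -(9/10)e^(-10x) + C.
Divide by μ: y = -9/10 + Ce^(10x).


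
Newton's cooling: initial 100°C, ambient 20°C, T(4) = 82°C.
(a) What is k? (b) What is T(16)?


Newton's law: T(t) = T_a + (T₀ - T_a)e^(-kt).
(a) Use T(4) = 82: (82 - 20)/(100 - 20) = e^(-k·4), so k = -ln(0.775)/4 ≈ 0.0637.
(b) Apply k to t = 16: T(16) = 20 + (80)e^(-1.020) ≈ 48.9°C.


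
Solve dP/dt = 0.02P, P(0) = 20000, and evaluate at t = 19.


The ODE dP/dt = 0.02P has solution P(t) = P(0)e^(0.02t).
Substitute P(0) = 20000 and t = 19: P(19) = 20000 e^(0.38) ≈ 29246.


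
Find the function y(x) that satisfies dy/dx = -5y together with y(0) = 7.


General solution of y' = -5y is y = Ce^(-5x).
Apply y(0) = 7: C = 7.
Particular solution: y = 7e^(-5x).


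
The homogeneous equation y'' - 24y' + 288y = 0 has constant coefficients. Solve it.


Characteristic equation: r² - 24r + 288 = 0.
Discriminant is negative; roots r = 12 ± 12i (complex conjugate pair).
General solution uses e^(α x)(C₁ cos(β x) + C₂ sin(β x)): y = e^(12x)(C₁cos(12x) + C₂sin(12x)).


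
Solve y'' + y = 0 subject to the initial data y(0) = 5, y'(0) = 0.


Characteristic roots of r² + 1 = 0 are ±1i, so y = C₁cos(x) + C₂sin(x).
Apply y(0) = 5: C₁ = 5. Differentiate and apply y'(0) = 0: 1·C₂ = 0, so C₂ = 0.
Particular solution: y = 5cos(x).


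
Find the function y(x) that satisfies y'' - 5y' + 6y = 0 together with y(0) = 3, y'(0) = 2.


Characteristic roots of r² - 5r + 6 = 0 are 2, 3.
General solution y = c₁ e^(2x) + c₂ e^(3x).
Apply y(0) = 3: c₁ + c₂ = 3. Apply y'(0) = 2: 2 c₁ + 3 c₂ = 2.
Solve: c₁ = 7, c₂ = -4.
Particular solution: y = 7e^(2x) - 4e^(3x).


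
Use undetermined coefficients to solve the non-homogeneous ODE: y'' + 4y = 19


Homogeneous part: r² + 4 = 0 ⇒ r = ±2i, so y_h = C₁cos(2x) + C₂sin(2x).
Try constant y_p = A; plug in: 4A = 19 ⇒ A = 19/4.
General solution: y = C₁cos(2x) + C₂sin(2x) + 19/4.


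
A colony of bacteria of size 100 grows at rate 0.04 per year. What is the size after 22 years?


The ODE dP/dt = 0.04P has solution P(t) = P(0)e^(0.04t).
Substitute P(0) = 100 and t = 22: P(22) = 100 e^(0.88) ≈ 241.


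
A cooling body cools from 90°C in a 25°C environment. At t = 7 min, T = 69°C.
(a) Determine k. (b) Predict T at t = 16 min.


Newton's law: T(t) = T_a + (T₀ - T_a)e^(-kt).
(a) Use T(7) = 69: (69 - 25)/(90 - 25) = e^(-k·7), so k = -ln(0.677)/7 ≈ 0.0557.
(b) Apply k to t = 16: T(16) = 25 + (65)e^(-0.892) ≈ 51.6°C.


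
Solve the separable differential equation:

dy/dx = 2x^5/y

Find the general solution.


Separate variables: y dy = 2x^5 dx.
Integrate both sides: y²/2 = (1/3)x^6 + C₀.
Multiply by 2: y² = (2/3)x^6 + C.


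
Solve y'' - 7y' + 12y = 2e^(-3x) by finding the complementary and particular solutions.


Characteristic roots of r² - 7r + 12 = 0 are 4, 3.
y_h = C₁e^(4x) + C₂e^(3x).
Forcing exponent -3 is not a characteristic root; try y_p = Ae^(-3x).
Substitute: A·(9 + (-7)·-3 + (12)) = A·42 = 2, so A = 1/21.
General solution: y = C₁e^(4x) + C₂e^(3x) + (1/21)e^(-3x).


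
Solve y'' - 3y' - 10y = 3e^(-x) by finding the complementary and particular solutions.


Characteristic roots of r² - 3r - 10 = 0 are 5, -2.
y_h = C₁e^(5x) + C₂e^(-2x).
Forcing exponent -1 is not a characteristic root; try y_p = Ae^(-x).
Substitute: A·(1 + (-3)·-1 + (-10)) = A·-6 = 3, so A = -1/2.
General solution: y = C₁e^(5x) + C₂e^(-2x) - (1/2)e^(-x).


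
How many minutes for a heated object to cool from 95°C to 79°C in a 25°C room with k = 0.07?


From T(t) = T_a + (T₀ - T_a)e^(-kt), set T(t) = 79:
(79 - 25) / (95 - 25) = e^(-0.07t), so t = -ln(0.771)/0.07 ≈ 3.7 minutes.


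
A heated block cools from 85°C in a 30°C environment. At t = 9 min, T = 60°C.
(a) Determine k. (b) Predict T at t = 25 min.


Newton's law: T(t) = T_a + (T₀ - T_a)e^(-kt).
(a) Use T(9) = 60: (60 - 30)/(85 - 30) = e^(-k·9), so k = -ln(0.545)/9 ≈ 0.0673.
(b) Apply k to t = 25: T(25) = 30 + (55)e^(-1.684) ≈ 40.2°C.


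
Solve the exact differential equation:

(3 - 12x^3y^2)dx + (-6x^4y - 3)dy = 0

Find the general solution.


Check exactness: ∂M/∂y = -24x^3y and ∂N/∂x = -24x^3y; equal, so the equation is exact.
Integrate M with respect to x (treating y as constant): ∫M dx = 3x - 3x^4y^2 + h(y).
Differentiate w.r.t. y and set equal to N: the x-dependent terms already match, leaving h'(y) = -3. Integrate: h(y) = -3y.
So F(x,y) = 3x - 3x^4y^2 - 3y.
General solution: 3x - 3x^4y^2 - 3y = C.


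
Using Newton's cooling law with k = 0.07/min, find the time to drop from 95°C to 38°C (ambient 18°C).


From T(t) = T_a + (T₀ - T_a)e^(-kt), set T(t) = 38:
(38 - 18) / (95 - 18) = e^(-0.07t), so t = -ln(0.260)/0.07 ≈ 19.3 minutes.


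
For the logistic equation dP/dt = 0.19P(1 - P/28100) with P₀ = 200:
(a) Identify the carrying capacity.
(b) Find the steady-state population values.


Logistic ODE dP/dt = 0.19P(1 - P/28100) has equilibria where dP/dt = 0, i.e. P = 0 or P = 28100.
The coefficient (1 - P/K) = 0 when P = K, identifying K = 28100 as the carrying capacity.
(a) K = 28100; (b) equilibria P = 0 and P = 28100.


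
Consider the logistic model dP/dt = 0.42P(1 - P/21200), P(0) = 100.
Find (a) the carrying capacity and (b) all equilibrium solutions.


Logistic ODE dP/dt = 0.42P(1 - P/21200) has equilibria where dP/dt = 0, i.e. P = 0 or P = 21200.
The coefficient (1 - P/K) = 0 when P = K, identifying K = 21200 as the carrying capacity.
(a) K = 21200; (b) equilibria P = 0 and P = 21200.


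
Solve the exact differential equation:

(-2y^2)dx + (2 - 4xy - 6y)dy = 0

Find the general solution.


Check exactness: ∂M/∂y = -4y and ∂N/∂x = -4y; equal, so the equation is exact.
Integrate M with respect to x (treating y as constant): ∫M dx = -2xy^2 + h(y).
Differentiate w.r.t. y and set equal to N: the x-dependent terms already match, leaving h'(y) = 2 - 6y. Integrate: h(y) = 2y - 3y^2.
So F(x,y) = 2y - 2xy^2 - 3y^2.
General solution: 2y - 2xy^2 - 3y^2 = C.


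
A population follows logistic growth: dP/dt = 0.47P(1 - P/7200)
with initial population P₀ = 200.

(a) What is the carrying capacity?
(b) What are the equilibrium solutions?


Logistic ODE dP/dt = 0.47P(1 - P/7200) has equilibria where dP/dt = 0, i.e. P = 0 or P = 7200.
The coefficient (1 - P/K) = 0 when P = K, identifying K = 7200 as the carrying capacity.
(a) K = 7200; (b) equilibria P = 0 and P = 7200.


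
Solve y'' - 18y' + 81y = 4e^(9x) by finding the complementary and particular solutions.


Characteristic polynomial (r - 9)² = 0; repeated root r = 9.
y_h = (C₁ + C₂x)e^(9x). Forcing matches the repeated root (resonance), so try y_p = Ax² e^(9x).
Substitute and solve for A: 2A = 4, so A = 2.
General solution: y = (C₁ + C₂x + 2x²)e^(9x).


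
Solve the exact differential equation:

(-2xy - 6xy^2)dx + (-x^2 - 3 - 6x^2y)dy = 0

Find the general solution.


Check exactness: ∂M/∂y = -2x - 12xy and ∂N/∂x = -2x - 12xy; equal, so the equation is exact.
Integrate M with respect to x (treating y as constant): ∫M dx = -x^2y - 3x^2y^2 + h(y).
Differentiate w.r.t. y and set equal to N: the x-dependent terms already match, leaving h'(y) = -3. Integrate: h(y) = -3y.
So F(x,y) = -x^2y - 3y - 3x^2y^2.
General solution: -x^2y - 3y - 3x^2y^2 = C.


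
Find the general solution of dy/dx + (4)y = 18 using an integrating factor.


P(x) = 4, Q(x) = 18; integrating factor μ = e^(4x).
(μ y)' = 18e^(4x) ⇒ μ y = (9/2)e^(4x) + C.
Divide by μ: y = 9/2 + Ce^(-4x).


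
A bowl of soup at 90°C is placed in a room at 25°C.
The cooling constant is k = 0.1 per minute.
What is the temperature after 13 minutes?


Newton's law: dT/dt = -k(T - T_a) has solution T(t) = T_a + (T₀ - T_a)e^(-kt).
Plug in T_a = 25, T₀ = 90, k = 0.1, t = 13: T(13) = 25 + (65)e^(-1.30) ≈ 42.7°C.


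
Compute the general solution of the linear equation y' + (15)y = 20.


P(x) = 15, Q(x) = 20; integrating factor μ = e^(15x).
(μ y)' = 20e^(15x) ⇒ μ y = (4/3)e^(15x) + C.
Divide by μ: y = 4/3 + Ce^(-15x).


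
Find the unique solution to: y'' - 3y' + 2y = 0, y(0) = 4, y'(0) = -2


Characteristic roots of r² - 3r + 2 = 0 are 1, 2.
General solution y = c₁ e^(x) + c₂ e^(2x).
Apply y(0) = 4: c₁ + c₂ = 4. Apply y'(0) = -2: 1 c₁ + 2 c₂ = -2.
Solve: c₁ = 10, c₂ = -6.
Particular solution: y = 10e^(x) - 6e^(2x).


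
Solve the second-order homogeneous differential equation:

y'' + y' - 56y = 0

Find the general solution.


Characteristic equation: r² + r - 56 = 0.
Factor: (r + 8)(r - 7) = 0 ⇒ r = -8, 7 (distinct real).
General solution: y = C₁e^(-8x) + C₂e^(7x).


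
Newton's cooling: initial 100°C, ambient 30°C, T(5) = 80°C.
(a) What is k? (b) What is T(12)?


Newton's law: T(t) = T_a + (T₀ - T_a)e^(-kt).
(a) Use T(5) = 80: (80 - 30)/(100 - 30) = e^(-k·5), so k = -ln(0.714)/5 ≈ 0.0673.
(b) Apply k to t = 12: T(12) = 30 + (70)e^(-0.808) ≈ 61.2°C.


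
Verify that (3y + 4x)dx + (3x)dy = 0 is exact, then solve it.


Check exactness: ∂M/∂y = 3 and ∂N/∂x = 3; equal, so the equation is exact.
Integrate M with respect to x (treating y as constant): ∫M dx = 3xy + 2x^2 + h(y).
Differentiate w.r.t. y and set equal to N: all terms match, so h'(y) = 0 and h is a constant absorbed into C.
General solution: 3xy + 2x^2 = C.


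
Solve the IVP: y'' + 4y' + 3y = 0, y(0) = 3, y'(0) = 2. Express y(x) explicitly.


Characteristic roots of r² + 4r + 3 = 0 are -1, -3.
General solution y = c₁ e^(-x) + c₂ e^(-3x).
Apply y(0) = 3: c₁ + c₂ = 3. Apply y'(0) = 2: -1 c₁ - 3 c₂ = 2.
Solve: c₁ = 11/2, c₂ = -5/2.
Particular solution: y = (11/2)e^(-x) - (5/2)e^(-3x).


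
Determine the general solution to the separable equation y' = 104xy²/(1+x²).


Separate: dy/y² = 104x/(1+x²) dx.
Integrate LHS: ∫ dy/y² = -1/y.
Integrate RHS via u = 1+x²: 52ln(1+x²) + C.
Result: -1/y = 52ln(1+x²) + C.


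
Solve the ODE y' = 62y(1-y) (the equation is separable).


Separate: dy/[y(1-y)] = 62 dx.
Partial fractions: 1/[y(1-y)] = 1/y + 1/(1-y).
Integrate: ln|y/(1-y)| = 62x + C₀.
Solve for y: y = 1/(1 + Ce^(-62x)).


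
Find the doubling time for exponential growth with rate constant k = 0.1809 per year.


Exponential growth: P(t) = P₀ e^(0.1809t). Set P(t)/P₀ = 2: e^(0.1809t) = 2.
Solve: t = ln(2)/0.1809 ≈ 3.83 years.


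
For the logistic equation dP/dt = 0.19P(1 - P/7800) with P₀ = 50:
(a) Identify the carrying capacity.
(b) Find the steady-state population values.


Logistic ODE dP/dt = 0.19P(1 - P/7800) has equilibria where dP/dt = 0, i.e. P = 0 or P = 7800.
The coefficient (1 - P/K) = 0 when P = K, identifying K = 7800 as the carrying capacity.
(a) K = 7800; (b) equilibria P = 0 and P = 7800.
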